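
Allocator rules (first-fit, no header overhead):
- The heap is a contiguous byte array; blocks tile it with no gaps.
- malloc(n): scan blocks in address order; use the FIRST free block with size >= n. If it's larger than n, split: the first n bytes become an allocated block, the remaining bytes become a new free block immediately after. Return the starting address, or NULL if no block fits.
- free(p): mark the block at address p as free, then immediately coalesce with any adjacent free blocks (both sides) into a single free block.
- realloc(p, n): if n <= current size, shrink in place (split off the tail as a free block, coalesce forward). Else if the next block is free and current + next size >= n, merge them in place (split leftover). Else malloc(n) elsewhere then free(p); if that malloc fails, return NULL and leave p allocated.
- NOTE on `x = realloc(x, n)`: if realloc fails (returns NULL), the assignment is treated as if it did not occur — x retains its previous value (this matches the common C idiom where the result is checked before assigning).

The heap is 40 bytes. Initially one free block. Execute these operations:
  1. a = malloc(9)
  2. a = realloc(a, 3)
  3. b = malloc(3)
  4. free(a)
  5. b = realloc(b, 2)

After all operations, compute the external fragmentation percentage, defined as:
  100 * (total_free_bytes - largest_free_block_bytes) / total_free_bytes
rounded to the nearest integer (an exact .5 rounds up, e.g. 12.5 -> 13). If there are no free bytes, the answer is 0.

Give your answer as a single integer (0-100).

Op 1: a = malloc(9) -> a = 0; heap: [0-8 ALLOC][9-39 FREE]
Op 2: a = realloc(a, 3) -> a = 0; heap: [0-2 ALLOC][3-39 FREE]
Op 3: b = malloc(3) -> b = 3; heap: [0-2 ALLOC][3-5 ALLOC][6-39 FREE]
Op 4: free(a) -> (freed a); heap: [0-2 FREE][3-5 ALLOC][6-39 FREE]
Op 5: b = realloc(b, 2) -> b = 3; heap: [0-2 FREE][3-4 ALLOC][5-39 FREE]
Free blocks: [3 35] total_free=38 largest=35 -> 100*(38-35)/38 = 300/38 ≈ 7.895 -> rounds to 8

Answer: 8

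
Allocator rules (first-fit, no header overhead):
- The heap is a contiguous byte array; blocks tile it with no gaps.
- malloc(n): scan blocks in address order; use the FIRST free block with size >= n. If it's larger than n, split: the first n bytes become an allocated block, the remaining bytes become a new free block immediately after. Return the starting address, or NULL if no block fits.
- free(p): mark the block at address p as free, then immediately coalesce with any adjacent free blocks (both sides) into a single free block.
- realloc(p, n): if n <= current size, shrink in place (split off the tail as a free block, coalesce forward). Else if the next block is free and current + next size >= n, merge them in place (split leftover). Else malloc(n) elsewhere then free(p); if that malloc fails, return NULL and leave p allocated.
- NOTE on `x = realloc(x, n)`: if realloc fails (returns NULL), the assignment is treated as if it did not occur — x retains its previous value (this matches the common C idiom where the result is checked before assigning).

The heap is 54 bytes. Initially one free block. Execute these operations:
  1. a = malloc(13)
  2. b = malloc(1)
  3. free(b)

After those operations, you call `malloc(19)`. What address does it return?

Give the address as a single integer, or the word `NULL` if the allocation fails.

Op 1: a = malloc(13) -> a = 0; heap: [0-12 ALLOC][13-53 FREE]
Op 2: b = malloc(1) -> b = 13; heap: [0-12 ALLOC][13-13 ALLOC][14-53 FREE]
Op 3: free(b) -> (freed b); heap: [0-12 ALLOC][13-53 FREE]
malloc(19): first-fit scan over [0-12 ALLOC][13-53 FREE] -> 13

Answer: 13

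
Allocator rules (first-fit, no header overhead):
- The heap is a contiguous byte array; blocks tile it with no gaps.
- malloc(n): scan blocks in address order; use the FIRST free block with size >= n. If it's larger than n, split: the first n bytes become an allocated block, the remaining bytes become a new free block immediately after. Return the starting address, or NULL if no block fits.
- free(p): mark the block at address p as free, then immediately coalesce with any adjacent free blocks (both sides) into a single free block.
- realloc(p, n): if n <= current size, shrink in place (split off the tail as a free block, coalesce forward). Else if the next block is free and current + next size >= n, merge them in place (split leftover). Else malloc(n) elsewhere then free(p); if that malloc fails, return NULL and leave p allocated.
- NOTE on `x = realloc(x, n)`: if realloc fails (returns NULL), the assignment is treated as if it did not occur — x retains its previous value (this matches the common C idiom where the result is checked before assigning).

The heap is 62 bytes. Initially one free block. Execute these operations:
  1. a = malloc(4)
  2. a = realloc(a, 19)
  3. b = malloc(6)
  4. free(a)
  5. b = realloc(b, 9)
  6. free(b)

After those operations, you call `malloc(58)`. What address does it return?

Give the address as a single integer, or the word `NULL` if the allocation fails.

Answer: 0

Derivation:
Op 1: a = malloc(4) -> a = 0; heap: [0-3 ALLOC][4-61 FREE]
Op 2: a = realloc(a, 19) -> a = 0; heap: [0-18 ALLOC][19-61 FREE]
Op 3: b = malloc(6) -> b = 19; heap: [0-18 ALLOC][19-24 ALLOC][25-61 FREE]
Op 4: free(a) -> (freed a); heap: [0-18 FREE][19-24 ALLOC][25-61 FREE]
Op 5: b = realloc(b, 9) -> b = 19; heap: [0-18 FREE][19-27 ALLOC][28-61 FREE]
Op 6: free(b) -> (freed b); heap: [0-61 FREE]
malloc(58): first-fit scan over [0-61 FREE] -> 0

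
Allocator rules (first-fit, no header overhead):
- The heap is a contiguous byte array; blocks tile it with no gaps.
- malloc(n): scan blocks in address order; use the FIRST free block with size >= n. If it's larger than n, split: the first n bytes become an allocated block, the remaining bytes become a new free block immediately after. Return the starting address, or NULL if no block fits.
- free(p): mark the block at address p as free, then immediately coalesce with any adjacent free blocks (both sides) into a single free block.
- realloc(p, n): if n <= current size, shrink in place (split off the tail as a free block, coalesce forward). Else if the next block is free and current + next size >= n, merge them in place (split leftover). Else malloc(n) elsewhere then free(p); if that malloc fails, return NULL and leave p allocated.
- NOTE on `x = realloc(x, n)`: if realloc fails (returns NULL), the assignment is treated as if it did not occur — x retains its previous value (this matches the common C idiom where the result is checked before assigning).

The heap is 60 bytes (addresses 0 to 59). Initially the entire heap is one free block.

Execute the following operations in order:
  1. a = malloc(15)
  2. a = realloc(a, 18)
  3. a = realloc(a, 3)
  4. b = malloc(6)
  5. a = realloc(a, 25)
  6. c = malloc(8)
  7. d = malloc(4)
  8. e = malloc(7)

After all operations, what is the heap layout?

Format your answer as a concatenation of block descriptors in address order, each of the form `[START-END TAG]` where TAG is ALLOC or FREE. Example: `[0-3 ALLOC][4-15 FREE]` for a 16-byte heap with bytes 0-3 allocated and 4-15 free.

Op 1: a = malloc(15) -> a = 0; heap: [0-14 ALLOC][15-59 FREE]
Op 2: a = realloc(a, 18) -> a = 0; heap: [0-17 ALLOC][18-59 FREE]
Op 3: a = realloc(a, 3) -> a = 0; heap: [0-2 ALLOC][3-59 FREE]
Op 4: b = malloc(6) -> b = 3; heap: [0-2 ALLOC][3-8 ALLOC][9-59 FREE]
Op 5: a = realloc(a, 25) -> a = 9; heap: [0-2 FREE][3-8 ALLOC][9-33 ALLOC][34-59 FREE]
Op 6: c = malloc(8) -> c = 34; heap: [0-2 FREE][3-8 ALLOC][9-33 ALLOC][34-41 ALLOC][42-59 FREE]
Op 7: d = malloc(4) -> d = 42; heap: [0-2 FREE][3-8 ALLOC][9-33 ALLOC][34-41 ALLOC][42-45 ALLOC][46-59 FREE]
Op 8: e = malloc(7) -> e = 46; heap: [0-2 FREE][3-8 ALLOC][9-33 ALLOC][34-41 ALLOC][42-45 ALLOC][46-52 ALLOC][53-59 FREE]

Answer: [0-2 FREE][3-8 ALLOC][9-33 ALLOC][34-41 ALLOC][42-45 ALLOC][46-52 ALLOC][53-59 FREE]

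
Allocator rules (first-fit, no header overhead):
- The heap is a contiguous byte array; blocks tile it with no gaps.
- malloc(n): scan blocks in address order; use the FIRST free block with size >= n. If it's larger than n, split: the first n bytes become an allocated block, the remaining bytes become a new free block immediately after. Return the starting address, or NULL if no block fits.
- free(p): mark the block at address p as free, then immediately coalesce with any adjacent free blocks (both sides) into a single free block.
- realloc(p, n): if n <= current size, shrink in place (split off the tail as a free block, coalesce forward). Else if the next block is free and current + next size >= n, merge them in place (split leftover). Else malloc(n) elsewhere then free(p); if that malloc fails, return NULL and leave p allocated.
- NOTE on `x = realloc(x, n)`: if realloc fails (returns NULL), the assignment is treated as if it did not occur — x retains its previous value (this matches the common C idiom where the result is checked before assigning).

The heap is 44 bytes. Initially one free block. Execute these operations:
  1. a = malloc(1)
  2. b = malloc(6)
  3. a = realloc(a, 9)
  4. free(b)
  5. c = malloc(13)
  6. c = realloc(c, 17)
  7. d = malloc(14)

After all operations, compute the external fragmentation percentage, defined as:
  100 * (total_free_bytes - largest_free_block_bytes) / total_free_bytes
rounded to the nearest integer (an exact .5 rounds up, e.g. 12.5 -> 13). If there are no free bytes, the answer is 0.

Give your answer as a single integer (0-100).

Op 1: a = malloc(1) -> a = 0; heap: [0-0 ALLOC][1-43 FREE]
Op 2: b = malloc(6) -> b = 1; heap: [0-0 ALLOC][1-6 ALLOC][7-43 FREE]
Op 3: a = realloc(a, 9) -> a = 7; heap: [0-0 FREE][1-6 ALLOC][7-15 ALLOC][16-43 FREE]
Op 4: free(b) -> (freed b); heap: [0-6 FREE][7-15 ALLOC][16-43 FREE]
Op 5: c = malloc(13) -> c = 16; heap: [0-6 FREE][7-15 ALLOC][16-28 ALLOC][29-43 FREE]
Op 6: c = realloc(c, 17) -> c = 16; heap: [0-6 FREE][7-15 ALLOC][16-32 ALLOC][33-43 FREE]
Op 7: d = malloc(14) -> d = NULL; heap: [0-6 FREE][7-15 ALLOC][16-32 ALLOC][33-43 FREE]
Free blocks: [7 11] total_free=18 largest=11 -> 100*(18-11)/18 = 700/18 ≈ 38.889 -> rounds to 39

Answer: 39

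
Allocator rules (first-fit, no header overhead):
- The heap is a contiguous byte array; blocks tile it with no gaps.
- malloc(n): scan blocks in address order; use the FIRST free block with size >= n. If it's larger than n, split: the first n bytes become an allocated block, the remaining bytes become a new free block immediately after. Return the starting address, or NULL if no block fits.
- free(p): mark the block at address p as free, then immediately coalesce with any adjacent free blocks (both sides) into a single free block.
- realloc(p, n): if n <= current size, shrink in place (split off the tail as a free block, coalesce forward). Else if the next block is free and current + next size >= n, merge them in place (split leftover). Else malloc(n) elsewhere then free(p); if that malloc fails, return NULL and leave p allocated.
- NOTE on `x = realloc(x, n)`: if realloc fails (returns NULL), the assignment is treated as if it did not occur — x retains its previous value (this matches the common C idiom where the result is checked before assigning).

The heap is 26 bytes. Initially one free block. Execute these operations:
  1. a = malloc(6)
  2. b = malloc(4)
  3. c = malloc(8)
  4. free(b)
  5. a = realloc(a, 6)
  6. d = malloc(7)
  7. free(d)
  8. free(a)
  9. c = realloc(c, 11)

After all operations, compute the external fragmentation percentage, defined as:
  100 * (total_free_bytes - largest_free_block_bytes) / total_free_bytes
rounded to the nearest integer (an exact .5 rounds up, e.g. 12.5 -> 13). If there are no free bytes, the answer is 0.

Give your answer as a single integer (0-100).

Op 1: a = malloc(6) -> a = 0; heap: [0-5 ALLOC][6-25 FREE]
Op 2: b = malloc(4) -> b = 6; heap: [0-5 ALLOC][6-9 ALLOC][10-25 FREE]
Op 3: c = malloc(8) -> c = 10; heap: [0-5 ALLOC][6-9 ALLOC][10-17 ALLOC][18-25 FREE]
Op 4: free(b) -> (freed b); heap: [0-5 ALLOC][6-9 FREE][10-17 ALLOC][18-25 FREE]
Op 5: a = realloc(a, 6) -> a = 0; heap: [0-5 ALLOC][6-9 FREE][10-17 ALLOC][18-25 FREE]
Op 6: d = malloc(7) -> d = 18; heap: [0-5 ALLOC][6-9 FREE][10-17 ALLOC][18-24 ALLOC][25-25 FREE]
Op 7: free(d) -> (freed d); heap: [0-5 ALLOC][6-9 FREE][10-17 ALLOC][18-25 FREE]
Op 8: free(a) -> (freed a); heap: [0-9 FREE][10-17 ALLOC][18-25 FREE]
Op 9: c = realloc(c, 11) -> c = 10; heap: [0-9 FREE][10-20 ALLOC][21-25 FREE]
Free blocks: [10 5] total_free=15 largest=10 -> 100*(15-10)/15 = 500/15 ≈ 33.333 -> rounds to 33

Answer: 33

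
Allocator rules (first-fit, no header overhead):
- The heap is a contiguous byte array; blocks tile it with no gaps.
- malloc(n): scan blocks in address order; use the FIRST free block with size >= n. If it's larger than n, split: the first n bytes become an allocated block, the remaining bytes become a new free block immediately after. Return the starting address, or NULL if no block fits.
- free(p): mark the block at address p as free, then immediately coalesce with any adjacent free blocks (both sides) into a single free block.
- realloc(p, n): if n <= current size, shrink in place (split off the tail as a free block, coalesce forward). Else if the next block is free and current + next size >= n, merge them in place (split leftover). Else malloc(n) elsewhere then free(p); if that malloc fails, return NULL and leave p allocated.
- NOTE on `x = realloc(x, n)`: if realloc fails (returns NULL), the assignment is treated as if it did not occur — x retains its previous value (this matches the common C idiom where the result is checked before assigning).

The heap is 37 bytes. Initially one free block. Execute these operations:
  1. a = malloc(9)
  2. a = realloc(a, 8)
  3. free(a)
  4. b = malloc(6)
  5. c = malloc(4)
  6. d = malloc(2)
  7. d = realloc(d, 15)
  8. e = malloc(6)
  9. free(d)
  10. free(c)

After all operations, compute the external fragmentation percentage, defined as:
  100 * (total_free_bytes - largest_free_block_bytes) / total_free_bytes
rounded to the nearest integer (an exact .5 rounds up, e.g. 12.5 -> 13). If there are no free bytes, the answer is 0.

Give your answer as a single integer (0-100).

Answer: 24

Derivation:
Op 1: a = malloc(9) -> a = 0; heap: [0-8 ALLOC][9-36 FREE]
Op 2: a = realloc(a, 8) -> a = 0; heap: [0-7 ALLOC][8-36 FREE]
Op 3: free(a) -> (freed a); heap: [0-36 FREE]
Op 4: b = malloc(6) -> b = 0; heap: [0-5 ALLOC][6-36 FREE]
Op 5: c = malloc(4) -> c = 6; heap: [0-5 ALLOC][6-9 ALLOC][10-36 FREE]
Op 6: d = malloc(2) -> d = 10; heap: [0-5 ALLOC][6-9 ALLOC][10-11 ALLOC][12-36 FREE]
Op 7: d = realloc(d, 15) -> d = 10; heap: [0-5 ALLOC][6-9 ALLOC][10-24 ALLOC][25-36 FREE]
Op 8: e = malloc(6) -> e = 25; heap: [0-5 ALLOC][6-9 ALLOC][10-24 ALLOC][25-30 ALLOC][31-36 FREE]
Op 9: free(d) -> (freed d); heap: [0-5 ALLOC][6-9 ALLOC][10-24 FREE][25-30 ALLOC][31-36 FREE]
Op 10: free(c) -> (freed c); heap: [0-5 ALLOC][6-24 FREE][25-30 ALLOC][31-36 FREE]
Free blocks: [19 6] total_free=25 largest=19 -> 100*(25-19)/25 = 600/25 = 24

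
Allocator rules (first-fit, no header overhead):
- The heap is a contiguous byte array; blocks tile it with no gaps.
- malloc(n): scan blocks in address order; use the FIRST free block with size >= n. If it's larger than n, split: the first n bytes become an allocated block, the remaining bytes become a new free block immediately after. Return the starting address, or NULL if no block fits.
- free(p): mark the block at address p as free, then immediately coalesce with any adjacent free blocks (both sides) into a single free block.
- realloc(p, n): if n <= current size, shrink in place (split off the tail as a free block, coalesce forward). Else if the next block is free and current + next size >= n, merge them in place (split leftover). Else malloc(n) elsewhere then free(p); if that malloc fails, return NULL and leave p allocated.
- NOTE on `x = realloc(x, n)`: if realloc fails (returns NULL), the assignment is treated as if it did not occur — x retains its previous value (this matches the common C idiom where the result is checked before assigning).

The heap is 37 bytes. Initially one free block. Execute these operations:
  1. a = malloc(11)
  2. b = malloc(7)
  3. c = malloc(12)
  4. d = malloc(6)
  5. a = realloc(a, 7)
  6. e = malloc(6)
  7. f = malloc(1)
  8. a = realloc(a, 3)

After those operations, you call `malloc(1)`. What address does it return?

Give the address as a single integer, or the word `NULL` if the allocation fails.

Answer: 3

Derivation:
Op 1: a = malloc(11) -> a = 0; heap: [0-10 ALLOC][11-36 FREE]
Op 2: b = malloc(7) -> b = 11; heap: [0-10 ALLOC][11-17 ALLOC][18-36 FREE]
Op 3: c = malloc(12) -> c = 18; heap: [0-10 ALLOC][11-17 ALLOC][18-29 ALLOC][30-36 FREE]
Op 4: d = malloc(6) -> d = 30; heap: [0-10 ALLOC][11-17 ALLOC][18-29 ALLOC][30-35 ALLOC][36-36 FREE]
Op 5: a = realloc(a, 7) -> a = 0; heap: [0-6 ALLOC][7-10 FREE][11-17 ALLOC][18-29 ALLOC][30-35 ALLOC][36-36 FREE]
Op 6: e = malloc(6) -> e = NULL; heap: [0-6 ALLOC][7-10 FREE][11-17 ALLOC][18-29 ALLOC][30-35 ALLOC][36-36 FREE]
Op 7: f = malloc(1) -> f = 7; heap: [0-6 ALLOC][7-7 ALLOC][8-10 FREE][11-17 ALLOC][18-29 ALLOC][30-35 ALLOC][36-36 FREE]
Op 8: a = realloc(a, 3) -> a = 0; heap: [0-2 ALLOC][3-6 FREE][7-7 ALLOC][8-10 FREE][11-17 ALLOC][18-29 ALLOC][30-35 ALLOC][36-36 FREE]
malloc(1): first-fit scan over [0-2 ALLOC][3-6 FREE][7-7 ALLOC][8-10 FREE][11-17 ALLOC][18-29 ALLOC][30-35 ALLOC][36-36 FREE] -> 3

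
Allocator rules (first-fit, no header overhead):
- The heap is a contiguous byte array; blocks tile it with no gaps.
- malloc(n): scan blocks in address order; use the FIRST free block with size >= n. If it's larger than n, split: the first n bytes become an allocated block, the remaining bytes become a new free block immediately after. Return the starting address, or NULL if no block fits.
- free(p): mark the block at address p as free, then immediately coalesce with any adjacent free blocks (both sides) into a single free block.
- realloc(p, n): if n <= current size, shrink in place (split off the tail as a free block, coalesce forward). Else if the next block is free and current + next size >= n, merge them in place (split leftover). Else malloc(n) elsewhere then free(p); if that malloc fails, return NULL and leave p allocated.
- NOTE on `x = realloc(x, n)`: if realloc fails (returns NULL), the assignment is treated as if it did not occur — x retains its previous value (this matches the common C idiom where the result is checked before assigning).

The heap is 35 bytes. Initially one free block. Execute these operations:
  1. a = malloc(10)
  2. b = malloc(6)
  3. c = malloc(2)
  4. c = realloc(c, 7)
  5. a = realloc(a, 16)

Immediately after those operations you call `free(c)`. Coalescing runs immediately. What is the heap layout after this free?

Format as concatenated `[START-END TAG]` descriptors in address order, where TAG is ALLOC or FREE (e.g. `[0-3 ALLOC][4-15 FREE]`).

Op 1: a = malloc(10) -> a = 0; heap: [0-9 ALLOC][10-34 FREE]
Op 2: b = malloc(6) -> b = 10; heap: [0-9 ALLOC][10-15 ALLOC][16-34 FREE]
Op 3: c = malloc(2) -> c = 16; heap: [0-9 ALLOC][10-15 ALLOC][16-17 ALLOC][18-34 FREE]
Op 4: c = realloc(c, 7) -> c = 16; heap: [0-9 ALLOC][10-15 ALLOC][16-22 ALLOC][23-34 FREE]
Op 5: a = realloc(a, 16) -> NULL (a unchanged); heap: [0-9 ALLOC][10-15 ALLOC][16-22 ALLOC][23-34 FREE]
free(c): c = 16 -> block [16-22 ALLOC]; mark free, coalesce with adjacent free neighbors -> [0-9 ALLOC][10-15 ALLOC][16-34 FREE]

Answer: [0-9 ALLOC][10-15 ALLOC][16-34 FREE]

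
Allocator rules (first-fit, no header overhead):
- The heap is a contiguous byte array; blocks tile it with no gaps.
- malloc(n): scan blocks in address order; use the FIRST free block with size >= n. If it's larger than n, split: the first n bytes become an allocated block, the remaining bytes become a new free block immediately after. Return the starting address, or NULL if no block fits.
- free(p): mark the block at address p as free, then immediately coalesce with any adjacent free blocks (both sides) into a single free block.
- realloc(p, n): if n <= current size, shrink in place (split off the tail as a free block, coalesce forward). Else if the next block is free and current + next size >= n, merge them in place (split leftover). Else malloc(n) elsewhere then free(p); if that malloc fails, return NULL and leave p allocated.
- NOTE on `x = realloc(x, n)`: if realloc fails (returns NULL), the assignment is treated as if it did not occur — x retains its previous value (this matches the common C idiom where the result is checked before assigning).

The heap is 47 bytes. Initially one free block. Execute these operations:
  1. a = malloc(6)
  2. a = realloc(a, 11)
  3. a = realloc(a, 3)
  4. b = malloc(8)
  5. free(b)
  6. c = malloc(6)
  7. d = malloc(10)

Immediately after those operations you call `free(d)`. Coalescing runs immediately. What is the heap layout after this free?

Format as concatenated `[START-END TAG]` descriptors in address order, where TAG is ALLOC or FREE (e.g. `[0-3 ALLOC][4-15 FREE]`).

Answer: [0-2 ALLOC][3-8 ALLOC][9-46 FREE]

Derivation:
Op 1: a = malloc(6) -> a = 0; heap: [0-5 ALLOC][6-46 FREE]
Op 2: a = realloc(a, 11) -> a = 0; heap: [0-10 ALLOC][11-46 FREE]
Op 3: a = realloc(a, 3) -> a = 0; heap: [0-2 ALLOC][3-46 FREE]
Op 4: b = malloc(8) -> b = 3; heap: [0-2 ALLOC][3-10 ALLOC][11-46 FREE]
Op 5: free(b) -> (freed b); heap: [0-2 ALLOC][3-46 FREE]
Op 6: c = malloc(6) -> c = 3; heap: [0-2 ALLOC][3-8 ALLOC][9-46 FREE]
Op 7: d = malloc(10) -> d = 9; heap: [0-2 ALLOC][3-8 ALLOC][9-18 ALLOC][19-46 FREE]
free(d): d = 9 -> block [9-18 ALLOC]; mark free, coalesce with adjacent free neighbors -> [0-2 ALLOC][3-8 ALLOC][9-46 FREE]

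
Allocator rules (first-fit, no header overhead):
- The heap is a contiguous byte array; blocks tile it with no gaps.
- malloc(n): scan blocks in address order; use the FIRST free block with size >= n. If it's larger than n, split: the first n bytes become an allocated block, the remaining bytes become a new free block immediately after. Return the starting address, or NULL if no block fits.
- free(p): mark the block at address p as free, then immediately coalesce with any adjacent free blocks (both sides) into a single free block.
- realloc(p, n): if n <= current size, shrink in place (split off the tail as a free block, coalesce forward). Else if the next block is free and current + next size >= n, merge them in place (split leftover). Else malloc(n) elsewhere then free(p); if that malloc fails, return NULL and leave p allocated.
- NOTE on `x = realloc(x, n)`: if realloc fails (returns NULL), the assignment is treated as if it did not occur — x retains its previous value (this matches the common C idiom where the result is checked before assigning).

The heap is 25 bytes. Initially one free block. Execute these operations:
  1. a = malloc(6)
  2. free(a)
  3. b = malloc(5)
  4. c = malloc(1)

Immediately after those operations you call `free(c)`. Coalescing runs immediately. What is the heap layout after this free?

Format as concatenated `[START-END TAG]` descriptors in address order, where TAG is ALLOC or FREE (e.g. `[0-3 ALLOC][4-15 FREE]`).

Answer: [0-4 ALLOC][5-24 FREE]

Derivation:
Op 1: a = malloc(6) -> a = 0; heap: [0-5 ALLOC][6-24 FREE]
Op 2: free(a) -> (freed a); heap: [0-24 FREE]
Op 3: b = malloc(5) -> b = 0; heap: [0-4 ALLOC][5-24 FREE]
Op 4: c = malloc(1) -> c = 5; heap: [0-4 ALLOC][5-5 ALLOC][6-24 FREE]
free(c): c = 5 -> block [5-5 ALLOC]; mark free, coalesce with adjacent free neighbors -> [0-4 ALLOC][5-24 FREE]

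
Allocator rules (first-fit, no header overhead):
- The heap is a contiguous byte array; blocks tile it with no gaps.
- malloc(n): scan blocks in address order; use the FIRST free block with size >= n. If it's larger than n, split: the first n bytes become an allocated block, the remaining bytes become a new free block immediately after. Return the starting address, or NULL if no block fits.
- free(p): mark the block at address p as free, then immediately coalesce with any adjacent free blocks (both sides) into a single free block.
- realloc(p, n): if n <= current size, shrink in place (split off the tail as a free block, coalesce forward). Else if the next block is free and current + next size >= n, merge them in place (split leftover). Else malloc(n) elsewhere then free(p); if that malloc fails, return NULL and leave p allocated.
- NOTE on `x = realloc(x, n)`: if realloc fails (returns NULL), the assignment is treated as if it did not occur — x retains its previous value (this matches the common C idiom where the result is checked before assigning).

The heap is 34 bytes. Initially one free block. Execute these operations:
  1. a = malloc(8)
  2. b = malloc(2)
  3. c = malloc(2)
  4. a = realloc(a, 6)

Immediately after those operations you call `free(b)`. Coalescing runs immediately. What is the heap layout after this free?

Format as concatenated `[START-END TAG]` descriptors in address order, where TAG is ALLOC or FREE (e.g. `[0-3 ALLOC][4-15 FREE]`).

Answer: [0-5 ALLOC][6-9 FREE][10-11 ALLOC][12-33 FREE]

Derivation:
Op 1: a = malloc(8) -> a = 0; heap: [0-7 ALLOC][8-33 FREE]
Op 2: b = malloc(2) -> b = 8; heap: [0-7 ALLOC][8-9 ALLOC][10-33 FREE]
Op 3: c = malloc(2) -> c = 10; heap: [0-7 ALLOC][8-9 ALLOC][10-11 ALLOC][12-33 FREE]
Op 4: a = realloc(a, 6) -> a = 0; heap: [0-5 ALLOC][6-7 FREE][8-9 ALLOC][10-11 ALLOC][12-33 FREE]
free(b): b = 8 -> block [8-9 ALLOC]; mark free, coalesce with adjacent free neighbors -> [0-5 ALLOC][6-9 FREE][10-11 ALLOC][12-33 FREE]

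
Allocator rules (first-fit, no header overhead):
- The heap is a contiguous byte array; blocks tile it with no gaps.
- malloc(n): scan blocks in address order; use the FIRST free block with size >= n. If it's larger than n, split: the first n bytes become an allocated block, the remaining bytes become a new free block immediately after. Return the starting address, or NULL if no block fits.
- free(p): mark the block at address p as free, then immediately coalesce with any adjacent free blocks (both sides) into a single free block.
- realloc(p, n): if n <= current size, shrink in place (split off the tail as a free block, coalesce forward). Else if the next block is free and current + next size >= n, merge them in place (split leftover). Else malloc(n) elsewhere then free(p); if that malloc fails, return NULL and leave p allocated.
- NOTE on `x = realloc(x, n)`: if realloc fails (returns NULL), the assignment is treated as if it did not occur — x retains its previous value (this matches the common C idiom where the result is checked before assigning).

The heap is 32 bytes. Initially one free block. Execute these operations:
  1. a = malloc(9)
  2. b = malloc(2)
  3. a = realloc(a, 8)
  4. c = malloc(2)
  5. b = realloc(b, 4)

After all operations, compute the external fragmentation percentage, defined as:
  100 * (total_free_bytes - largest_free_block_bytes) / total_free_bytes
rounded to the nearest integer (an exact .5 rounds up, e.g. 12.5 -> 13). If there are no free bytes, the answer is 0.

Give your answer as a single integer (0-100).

Answer: 17

Derivation:
Op 1: a = malloc(9) -> a = 0; heap: [0-8 ALLOC][9-31 FREE]
Op 2: b = malloc(2) -> b = 9; heap: [0-8 ALLOC][9-10 ALLOC][11-31 FREE]
Op 3: a = realloc(a, 8) -> a = 0; heap: [0-7 ALLOC][8-8 FREE][9-10 ALLOC][11-31 FREE]
Op 4: c = malloc(2) -> c = 11; heap: [0-7 ALLOC][8-8 FREE][9-10 ALLOC][11-12 ALLOC][13-31 FREE]
Op 5: b = realloc(b, 4) -> b = 13; heap: [0-7 ALLOC][8-10 FREE][11-12 ALLOC][13-16 ALLOC][17-31 FREE]
Free blocks: [3 15] total_free=18 largest=15 -> 100*(18-15)/18 = 300/18 ≈ 16.667 -> rounds to 17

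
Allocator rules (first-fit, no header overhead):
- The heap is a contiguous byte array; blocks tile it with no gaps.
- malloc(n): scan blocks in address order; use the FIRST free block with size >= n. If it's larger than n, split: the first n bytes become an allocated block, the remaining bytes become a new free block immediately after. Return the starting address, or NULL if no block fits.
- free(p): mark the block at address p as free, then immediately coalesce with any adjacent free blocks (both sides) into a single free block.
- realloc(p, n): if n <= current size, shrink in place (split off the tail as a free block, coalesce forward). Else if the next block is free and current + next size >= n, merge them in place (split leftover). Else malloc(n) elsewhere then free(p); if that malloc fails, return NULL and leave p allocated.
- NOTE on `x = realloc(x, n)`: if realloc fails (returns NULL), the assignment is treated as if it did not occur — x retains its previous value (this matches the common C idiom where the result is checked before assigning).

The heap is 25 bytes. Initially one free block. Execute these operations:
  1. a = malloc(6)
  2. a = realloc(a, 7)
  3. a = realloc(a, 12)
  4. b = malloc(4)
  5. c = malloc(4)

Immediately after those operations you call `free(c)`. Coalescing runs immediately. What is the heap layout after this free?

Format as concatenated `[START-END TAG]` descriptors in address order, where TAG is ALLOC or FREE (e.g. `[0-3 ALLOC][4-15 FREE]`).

Answer: [0-11 ALLOC][12-15 ALLOC][16-24 FREE]

Derivation:
Op 1: a = malloc(6) -> a = 0; heap: [0-5 ALLOC][6-24 FREE]
Op 2: a = realloc(a, 7) -> a = 0; heap: [0-6 ALLOC][7-24 FREE]
Op 3: a = realloc(a, 12) -> a = 0; heap: [0-11 ALLOC][12-24 FREE]
Op 4: b = malloc(4) -> b = 12; heap: [0-11 ALLOC][12-15 ALLOC][16-24 FREE]
Op 5: c = malloc(4) -> c = 16; heap: [0-11 ALLOC][12-15 ALLOC][16-19 ALLOC][20-24 FREE]
free(c): c = 16 -> block [16-19 ALLOC]; mark free, coalesce with adjacent free neighbors -> [0-11 ALLOC][12-15 ALLOC][16-24 FREE]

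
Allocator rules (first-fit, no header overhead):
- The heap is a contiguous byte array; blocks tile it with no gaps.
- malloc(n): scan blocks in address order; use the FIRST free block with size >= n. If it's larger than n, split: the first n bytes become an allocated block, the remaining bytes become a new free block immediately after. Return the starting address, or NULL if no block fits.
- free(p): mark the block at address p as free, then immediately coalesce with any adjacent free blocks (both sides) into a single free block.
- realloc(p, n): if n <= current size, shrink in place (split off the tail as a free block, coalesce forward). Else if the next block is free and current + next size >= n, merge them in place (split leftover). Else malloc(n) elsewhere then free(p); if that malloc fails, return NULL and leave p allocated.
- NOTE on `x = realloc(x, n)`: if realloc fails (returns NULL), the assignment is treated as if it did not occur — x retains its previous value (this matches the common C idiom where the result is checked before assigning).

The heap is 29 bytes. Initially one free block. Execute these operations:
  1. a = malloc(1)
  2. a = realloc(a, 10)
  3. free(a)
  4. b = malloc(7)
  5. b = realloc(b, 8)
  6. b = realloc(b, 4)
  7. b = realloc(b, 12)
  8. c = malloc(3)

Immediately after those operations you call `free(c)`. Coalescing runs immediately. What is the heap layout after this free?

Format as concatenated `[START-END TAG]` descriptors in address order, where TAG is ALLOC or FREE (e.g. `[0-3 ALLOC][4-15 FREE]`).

Answer: [0-11 ALLOC][12-28 FREE]

Derivation:
Op 1: a = malloc(1) -> a = 0; heap: [0-0 ALLOC][1-28 FREE]
Op 2: a = realloc(a, 10) -> a = 0; heap: [0-9 ALLOC][10-28 FREE]
Op 3: free(a) -> (freed a); heap: [0-28 FREE]
Op 4: b = malloc(7) -> b = 0; heap: [0-6 ALLOC][7-28 FREE]
Op 5: b = realloc(b, 8) -> b = 0; heap: [0-7 ALLOC][8-28 FREE]
Op 6: b = realloc(b, 4) -> b = 0; heap: [0-3 ALLOC][4-28 FREE]
Op 7: b = realloc(b, 12) -> b = 0; heap: [0-11 ALLOC][12-28 FREE]
Op 8: c = malloc(3) -> c = 12; heap: [0-11 ALLOC][12-14 ALLOC][15-28 FREE]
free(c): c = 12 -> block [12-14 ALLOC]; mark free, coalesce with adjacent free neighbors -> [0-11 ALLOC][12-28 FREE]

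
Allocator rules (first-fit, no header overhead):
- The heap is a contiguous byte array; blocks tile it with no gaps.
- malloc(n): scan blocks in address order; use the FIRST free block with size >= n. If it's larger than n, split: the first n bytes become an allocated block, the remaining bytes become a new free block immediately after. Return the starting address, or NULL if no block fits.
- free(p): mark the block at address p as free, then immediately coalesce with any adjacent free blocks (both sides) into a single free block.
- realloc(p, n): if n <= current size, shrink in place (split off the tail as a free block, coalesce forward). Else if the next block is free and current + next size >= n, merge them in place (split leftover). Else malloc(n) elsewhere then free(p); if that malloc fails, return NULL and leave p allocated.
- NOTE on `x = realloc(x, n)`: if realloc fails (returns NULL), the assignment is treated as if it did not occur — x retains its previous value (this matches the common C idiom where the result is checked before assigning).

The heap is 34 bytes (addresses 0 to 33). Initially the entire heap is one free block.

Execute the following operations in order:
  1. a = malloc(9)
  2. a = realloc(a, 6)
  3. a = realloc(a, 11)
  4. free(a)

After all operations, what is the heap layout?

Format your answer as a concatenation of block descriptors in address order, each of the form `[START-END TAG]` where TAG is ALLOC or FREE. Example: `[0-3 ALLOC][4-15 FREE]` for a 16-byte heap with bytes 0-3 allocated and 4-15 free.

Answer: [0-33 FREE]

Derivation:
Op 1: a = malloc(9) -> a = 0; heap: [0-8 ALLOC][9-33 FREE]
Op 2: a = realloc(a, 6) -> a = 0; heap: [0-5 ALLOC][6-33 FREE]
Op 3: a = realloc(a, 11) -> a = 0; heap: [0-10 ALLOC][11-33 FREE]
Op 4: free(a) -> (freed a); heap: [0-33 FREE]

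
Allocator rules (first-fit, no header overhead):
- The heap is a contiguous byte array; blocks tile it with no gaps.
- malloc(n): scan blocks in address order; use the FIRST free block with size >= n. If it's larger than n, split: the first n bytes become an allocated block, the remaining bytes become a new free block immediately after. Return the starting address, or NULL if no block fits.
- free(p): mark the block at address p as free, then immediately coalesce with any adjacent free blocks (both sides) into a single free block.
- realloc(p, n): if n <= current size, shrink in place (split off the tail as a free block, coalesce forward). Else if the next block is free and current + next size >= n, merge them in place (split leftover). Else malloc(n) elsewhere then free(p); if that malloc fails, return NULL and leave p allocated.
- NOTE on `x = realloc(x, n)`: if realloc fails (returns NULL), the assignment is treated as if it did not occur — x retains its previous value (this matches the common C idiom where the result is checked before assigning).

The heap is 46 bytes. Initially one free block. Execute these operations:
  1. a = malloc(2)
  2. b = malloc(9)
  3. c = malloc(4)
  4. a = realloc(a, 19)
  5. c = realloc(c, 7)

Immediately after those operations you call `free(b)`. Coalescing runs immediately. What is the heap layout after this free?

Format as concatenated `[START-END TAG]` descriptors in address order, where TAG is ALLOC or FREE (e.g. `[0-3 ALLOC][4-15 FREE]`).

Answer: [0-14 FREE][15-33 ALLOC][34-40 ALLOC][41-45 FREE]

Derivation:
Op 1: a = malloc(2) -> a = 0; heap: [0-1 ALLOC][2-45 FREE]
Op 2: b = malloc(9) -> b = 2; heap: [0-1 ALLOC][2-10 ALLOC][11-45 FREE]
Op 3: c = malloc(4) -> c = 11; heap: [0-1 ALLOC][2-10 ALLOC][11-14 ALLOC][15-45 FREE]
Op 4: a = realloc(a, 19) -> a = 15; heap: [0-1 FREE][2-10 ALLOC][11-14 ALLOC][15-33 ALLOC][34-45 FREE]
Op 5: c = realloc(c, 7) -> c = 34; heap: [0-1 FREE][2-10 ALLOC][11-14 FREE][15-33 ALLOC][34-40 ALLOC][41-45 FREE]
free(b): b = 2 -> block [2-10 ALLOC]; mark free, coalesce with adjacent free neighbors -> [0-14 FREE][15-33 ALLOC][34-40 ALLOC][41-45 FREE]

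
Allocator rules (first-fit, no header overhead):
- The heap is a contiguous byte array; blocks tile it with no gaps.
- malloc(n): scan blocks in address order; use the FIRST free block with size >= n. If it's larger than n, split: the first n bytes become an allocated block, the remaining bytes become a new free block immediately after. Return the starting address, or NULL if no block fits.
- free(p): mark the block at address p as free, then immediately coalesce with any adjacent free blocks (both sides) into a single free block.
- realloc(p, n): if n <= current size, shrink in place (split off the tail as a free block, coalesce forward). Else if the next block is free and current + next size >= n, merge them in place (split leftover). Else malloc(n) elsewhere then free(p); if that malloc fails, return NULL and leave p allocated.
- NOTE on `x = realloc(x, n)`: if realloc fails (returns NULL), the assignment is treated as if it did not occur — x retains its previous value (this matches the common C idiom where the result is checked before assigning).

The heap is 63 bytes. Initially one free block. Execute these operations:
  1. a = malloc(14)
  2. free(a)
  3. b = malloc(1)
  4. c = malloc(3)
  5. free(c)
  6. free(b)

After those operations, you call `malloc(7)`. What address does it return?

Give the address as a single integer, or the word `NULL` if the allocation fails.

Op 1: a = malloc(14) -> a = 0; heap: [0-13 ALLOC][14-62 FREE]
Op 2: free(a) -> (freed a); heap: [0-62 FREE]
Op 3: b = malloc(1) -> b = 0; heap: [0-0 ALLOC][1-62 FREE]
Op 4: c = malloc(3) -> c = 1; heap: [0-0 ALLOC][1-3 ALLOC][4-62 FREE]
Op 5: free(c) -> (freed c); heap: [0-0 ALLOC][1-62 FREE]
Op 6: free(b) -> (freed b); heap: [0-62 FREE]
malloc(7): first-fit scan over [0-62 FREE] -> 0

Answer: 0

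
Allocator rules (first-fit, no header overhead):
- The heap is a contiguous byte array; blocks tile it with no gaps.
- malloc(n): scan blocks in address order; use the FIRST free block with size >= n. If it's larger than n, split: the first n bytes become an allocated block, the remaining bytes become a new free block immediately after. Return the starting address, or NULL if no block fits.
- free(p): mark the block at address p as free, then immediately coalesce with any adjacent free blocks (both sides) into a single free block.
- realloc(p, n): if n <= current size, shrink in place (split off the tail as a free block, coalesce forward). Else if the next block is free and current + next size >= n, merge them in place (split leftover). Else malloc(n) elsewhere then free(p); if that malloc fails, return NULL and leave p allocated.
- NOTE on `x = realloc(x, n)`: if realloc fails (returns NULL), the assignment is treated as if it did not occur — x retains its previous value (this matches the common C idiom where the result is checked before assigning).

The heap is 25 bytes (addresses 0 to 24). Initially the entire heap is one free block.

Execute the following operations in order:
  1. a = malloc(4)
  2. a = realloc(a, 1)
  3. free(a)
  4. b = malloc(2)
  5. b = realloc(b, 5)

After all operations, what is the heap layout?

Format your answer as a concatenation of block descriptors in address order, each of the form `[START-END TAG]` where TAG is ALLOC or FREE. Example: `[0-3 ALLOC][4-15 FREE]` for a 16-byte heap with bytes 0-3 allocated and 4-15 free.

Op 1: a = malloc(4) -> a = 0; heap: [0-3 ALLOC][4-24 FREE]
Op 2: a = realloc(a, 1) -> a = 0; heap: [0-0 ALLOC][1-24 FREE]
Op 3: free(a) -> (freed a); heap: [0-24 FREE]
Op 4: b = malloc(2) -> b = 0; heap: [0-1 ALLOC][2-24 FREE]
Op 5: b = realloc(b, 5) -> b = 0; heap: [0-4 ALLOC][5-24 FREE]

Answer: [0-4 ALLOC][5-24 FREE]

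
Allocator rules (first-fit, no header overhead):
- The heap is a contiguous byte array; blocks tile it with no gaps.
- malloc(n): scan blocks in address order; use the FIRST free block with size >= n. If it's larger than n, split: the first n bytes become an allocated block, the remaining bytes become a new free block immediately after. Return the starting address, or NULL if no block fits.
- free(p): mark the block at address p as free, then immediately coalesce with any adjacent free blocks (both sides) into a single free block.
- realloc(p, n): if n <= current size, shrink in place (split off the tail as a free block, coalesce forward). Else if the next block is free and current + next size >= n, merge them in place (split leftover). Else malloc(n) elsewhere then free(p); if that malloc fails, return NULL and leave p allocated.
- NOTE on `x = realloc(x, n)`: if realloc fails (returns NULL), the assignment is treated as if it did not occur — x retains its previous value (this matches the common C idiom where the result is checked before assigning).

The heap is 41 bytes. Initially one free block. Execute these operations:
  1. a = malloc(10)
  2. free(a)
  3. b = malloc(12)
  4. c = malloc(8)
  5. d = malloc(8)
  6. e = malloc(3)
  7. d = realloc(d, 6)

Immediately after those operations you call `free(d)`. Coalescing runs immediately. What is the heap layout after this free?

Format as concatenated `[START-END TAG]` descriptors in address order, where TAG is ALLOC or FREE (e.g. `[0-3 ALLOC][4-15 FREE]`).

Op 1: a = malloc(10) -> a = 0; heap: [0-9 ALLOC][10-40 FREE]
Op 2: free(a) -> (freed a); heap: [0-40 FREE]
Op 3: b = malloc(12) -> b = 0; heap: [0-11 ALLOC][12-40 FREE]
Op 4: c = malloc(8) -> c = 12; heap: [0-11 ALLOC][12-19 ALLOC][20-40 FREE]
Op 5: d = malloc(8) -> d = 20; heap: [0-11 ALLOC][12-19 ALLOC][20-27 ALLOC][28-40 FREE]
Op 6: e = malloc(3) -> e = 28; heap: [0-11 ALLOC][12-19 ALLOC][20-27 ALLOC][28-30 ALLOC][31-40 FREE]
Op 7: d = realloc(d, 6) -> d = 20; heap: [0-11 ALLOC][12-19 ALLOC][20-25 ALLOC][26-27 FREE][28-30 ALLOC][31-40 FREE]
free(d): d = 20 -> block [20-25 ALLOC]; mark free, coalesce with adjacent free neighbors -> [0-11 ALLOC][12-19 ALLOC][20-27 FREE][28-30 ALLOC][31-40 FREE]

Answer: [0-11 ALLOC][12-19 ALLOC][20-27 FREE][28-30 ALLOC][31-40 FREE]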